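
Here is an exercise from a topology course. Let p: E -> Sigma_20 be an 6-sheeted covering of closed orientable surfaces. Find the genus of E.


For an n-sheeted cover: chi(E) = n * chi(B).
chi(Sigma_20) = 2 - 2*20 = -38.
chi(E) = 6 * (-38) = -228.
genus(E) = (2 - chi(E))/2 = (2 - (-228))/2 = 230/2 = 115

115


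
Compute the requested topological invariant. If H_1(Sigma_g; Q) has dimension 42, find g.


For a closed orientable surface: b_1 = 2g.
42 = 2g
g = 42 / 2 = 21

21


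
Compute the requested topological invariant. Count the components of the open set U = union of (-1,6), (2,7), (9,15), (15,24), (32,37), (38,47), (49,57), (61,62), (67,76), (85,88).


Sort and merge overlapping open intervals.
Merged: (-1,7), (9,15), (15,24), (32,37), (38,47), (49,57), (61,62), (67,76), (85,88).
Number of components = 9

9


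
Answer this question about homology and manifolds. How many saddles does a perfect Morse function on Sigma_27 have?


A perfect Morse function has m_k = b_k.
For Sigma_27: b_0=1, b_1=2g=54, b_2=1.
Saddles m_1 = 2g = 54

54


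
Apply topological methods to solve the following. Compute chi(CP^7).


CP^7 has one cell in each even dimension 0, 2, ..., 2*7 (7+1 cells total).
All cells are even-dimensional, so chi = number of cells.
chi = 7 + 1 = 8

8


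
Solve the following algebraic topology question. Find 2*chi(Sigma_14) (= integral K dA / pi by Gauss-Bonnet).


Gauss-Bonnet: integral K dA = 2*pi*chi(M).
chi(Sigma_14) = 2 - 2*14 = -26.
(integral K dA)/pi = 2*chi = 2*(-26) = -52

-52


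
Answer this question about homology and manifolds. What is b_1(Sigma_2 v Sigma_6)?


For a wedge: H_1(A v B) = H_1(A) + H_1(B).
b_1(Sigma_2) = 4, b_1(Sigma_6) = 12.
b_1 = 4 + 12 = 16

16


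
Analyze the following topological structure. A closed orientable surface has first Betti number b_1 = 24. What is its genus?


For a closed orientable surface: b_1 = 2g.
24 = 2g
g = 24 / 2 = 12

12


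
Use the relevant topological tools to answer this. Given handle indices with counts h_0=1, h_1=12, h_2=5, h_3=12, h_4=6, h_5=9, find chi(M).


Handles of index k contribute (-1)^k to chi (same as CW cells).
chi = (1) + (-12) + (5) + (-12) + (6) + (-9) = -21

-21


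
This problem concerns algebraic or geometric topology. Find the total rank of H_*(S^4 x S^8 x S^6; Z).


Total Betti number is multiplicative under products.
Each S^d (d>=1) has total Betti number 2.
There are 3 sphere factors.
Total = 2^3 = 8

8


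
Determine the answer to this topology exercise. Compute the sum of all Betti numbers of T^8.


b_k(T^8) = C(8,k), so the sum over k is sum_k C(8,k) = 2^8.
Total = 2^8 = 256

256


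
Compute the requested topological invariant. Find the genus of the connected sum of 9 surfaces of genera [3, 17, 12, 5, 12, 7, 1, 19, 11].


Genus is additive under connected sum of orientable surfaces.
g = 3 + 17 + 12 + 5 + 12 + 7 + 1 + 19 + 11 = 87

87


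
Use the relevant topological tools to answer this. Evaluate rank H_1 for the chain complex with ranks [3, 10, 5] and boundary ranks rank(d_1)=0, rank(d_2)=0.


rank H_k = rank(ker d_k) - rank(im d_{k+1}).
rank(ker d_1) = rank(C_1) - rank(d_1) = 10 - 0 = 10.
rank(im d_{1+1}) = 0.
rank H_1 = 10 - 0 = 10

10


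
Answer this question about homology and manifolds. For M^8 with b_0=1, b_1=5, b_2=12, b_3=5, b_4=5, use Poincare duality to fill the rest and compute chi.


By Poincare duality b_k = b_{8-k}, so full Betti numbers: b_0=1, b_1=5, b_2=12, b_3=5, b_4=5, b_5=5, b_6=12, b_7=5, b_8=1.
chi = sum (-1)^k b_k = 11

11


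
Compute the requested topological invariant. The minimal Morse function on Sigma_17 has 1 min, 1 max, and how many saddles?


A perfect Morse function has m_k = b_k.
For Sigma_17: b_0=1, b_1=2g=34, b_2=1.
Saddles m_1 = 2g = 34

34


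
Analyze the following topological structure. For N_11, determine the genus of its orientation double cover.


chi(N_11) = 2 - 11 = -9.
Double cover: chi(Sigma_g) = 2 * chi(N_11) = 2*(-9) = -18.
2 - 2g = -18, so g = (2 - (-18))/2 = 20/2 = 10

10


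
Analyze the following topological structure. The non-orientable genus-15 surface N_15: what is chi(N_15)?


For a non-orientable closed surface with k crosscaps: chi = 2 - k.
Here k = 15.
chi = 2 - 15 = -13

-13


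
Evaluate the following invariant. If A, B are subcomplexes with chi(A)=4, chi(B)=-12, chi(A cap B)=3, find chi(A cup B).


chi(A cup B) = chi(A) + chi(B) - chi(A cap B)
= 4 + (-12) - (3)
= -11

-11


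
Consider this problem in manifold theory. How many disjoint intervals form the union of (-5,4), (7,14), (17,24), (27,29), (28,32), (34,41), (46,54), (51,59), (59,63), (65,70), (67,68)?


Sort and merge overlapping open intervals.
Merged: (-5,4), (7,14), (17,24), (27,32), (34,41), (46,59), (59,63), (65,70).
Number of components = 8

8


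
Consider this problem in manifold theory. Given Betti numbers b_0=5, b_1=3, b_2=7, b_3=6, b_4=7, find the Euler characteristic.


chi = sum_k (-1)^k b_k.
= (5) + (-3) + (7) + (-6) + (7)
= 10

10


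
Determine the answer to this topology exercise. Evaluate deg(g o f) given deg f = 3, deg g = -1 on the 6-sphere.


Degree is multiplicative under composition: deg(g o f) = deg(g) * deg(f).
= -1 * 3 = -3

-3


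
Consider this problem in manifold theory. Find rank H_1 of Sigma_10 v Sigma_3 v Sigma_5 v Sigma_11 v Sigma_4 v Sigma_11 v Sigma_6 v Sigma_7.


For a wedge X v Y: reduced H_k(X v Y) = H_k(X) + H_k(Y).
Each Sigma_g contributes b_1 = 2g.
b_1 = 20 + 6 + 10 + 22 + 8 + 22 + 12 + 14 = 114

114


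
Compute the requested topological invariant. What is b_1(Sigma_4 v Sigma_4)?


For a wedge: H_1(A v B) = H_1(A) + H_1(B).
b_1(Sigma_4) = 8, b_1(Sigma_4) = 8.
b_1 = 8 + 8 = 16

16


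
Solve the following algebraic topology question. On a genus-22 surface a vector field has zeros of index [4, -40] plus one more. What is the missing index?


Poincare-Hopf: sum of indices = chi(M).
chi(Sigma_22) = 2 - 2*22 = -42.
Sum of known indices = -36.
x = chi - (sum known) = -42 - (-36) = -6

-6


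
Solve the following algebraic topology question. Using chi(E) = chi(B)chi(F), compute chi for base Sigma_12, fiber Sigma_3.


For a fiber bundle F -> E -> B (with CW structure): chi(E) = chi(B) * chi(F).
chi(Sigma_12) = -22, chi(Sigma_3) = -4.
chi(E) = (-22) * (-4) = 88

88


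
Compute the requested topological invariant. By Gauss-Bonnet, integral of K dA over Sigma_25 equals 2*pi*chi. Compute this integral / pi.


Gauss-Bonnet: integral K dA = 2*pi*chi(M).
chi(Sigma_25) = 2 - 2*25 = -48.
(integral K dA)/pi = 2*chi = 2*(-48) = -96

-96


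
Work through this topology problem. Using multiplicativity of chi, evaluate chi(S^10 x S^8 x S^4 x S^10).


chi is multiplicative: chi(X x Y) = chi(X) chi(Y).
Each even-dim sphere has chi = 2. There are 4 factors.
chi = 2^4 = 16

16


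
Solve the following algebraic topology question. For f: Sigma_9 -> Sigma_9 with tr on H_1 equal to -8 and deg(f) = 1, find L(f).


L(f) = tr(f_0*) - tr(f_1*) + tr(f_2*).
= 1 - (-8) + (1)
= 10

10


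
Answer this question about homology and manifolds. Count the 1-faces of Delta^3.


Delta^3 has 3+1 vertices. A 1-face is a choice of 1+1 vertices.
f_1 = C(3+1, 1+1) = C(4,2) = 6

6


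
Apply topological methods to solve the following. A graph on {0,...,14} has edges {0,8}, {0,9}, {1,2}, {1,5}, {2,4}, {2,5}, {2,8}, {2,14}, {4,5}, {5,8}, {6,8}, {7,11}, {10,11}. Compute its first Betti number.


b_1 = E - V + (number of components).
E = 13, V = 15, components = 5.
b_1 = 13 - 15 + 5 = 3

3


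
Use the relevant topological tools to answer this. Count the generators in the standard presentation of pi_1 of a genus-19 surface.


Standard presentation: pi_1(Sigma_g) = <a_1,b_1,...,a_g,b_g | [a_1,b_1]...[a_g,b_g] = 1>.
Number of generators = 2g = 2*19 = 38

38


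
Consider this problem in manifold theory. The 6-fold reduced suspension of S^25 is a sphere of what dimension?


Each suspension raises dimension by 1: Sigma S^n = S^{n+1}.
Sigma^6 S^25 = S^{25+6} = S^31

31


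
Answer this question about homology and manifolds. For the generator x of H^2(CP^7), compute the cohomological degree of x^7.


|x| = 2 in H^*(CP^n).
|x^7| = 7 * |x| = 7 * 2 = 14

14


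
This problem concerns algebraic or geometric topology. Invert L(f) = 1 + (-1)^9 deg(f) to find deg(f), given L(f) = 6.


L(f) = 1 + (-1)^9 deg(f) on S^9.
6 = 1 + (-1)^9 * deg(f)
(-1)^9 * deg(f) = 5
deg(f) = -5

-5


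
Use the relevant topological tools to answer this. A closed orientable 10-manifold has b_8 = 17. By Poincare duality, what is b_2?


Poincare duality for closed orientable n-manifolds: b_k = b_{n-k}.
Here n = 10, so b_2 = b_8 = 17

17


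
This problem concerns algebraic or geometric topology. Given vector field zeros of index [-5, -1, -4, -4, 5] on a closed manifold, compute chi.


Poincare-Hopf: chi(M) = sum of indices of zeros.
chi = (-5) + (-1) + (-4) + (-4) + (5) = -9

-9


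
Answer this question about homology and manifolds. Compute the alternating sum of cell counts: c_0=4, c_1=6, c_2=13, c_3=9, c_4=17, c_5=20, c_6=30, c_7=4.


chi = sum_k (-1)^k c_k.
= (-1)^0*4 + (-1)^1*6 + (-1)^2*13 + (-1)^3*9 + (-1)^4*17 + (-1)^5*20 + (-1)^6*30 + (-1)^7*4
= (4) + (-6) + (13) + (-9) + (17) + (-20) + (30) + (-4)
= 25

25


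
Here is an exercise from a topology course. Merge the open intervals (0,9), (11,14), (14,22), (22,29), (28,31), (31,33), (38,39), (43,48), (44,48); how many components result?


Sort and merge overlapping open intervals.
Merged: (0,9), (11,14), (14,22), (22,31), (31,33), (38,39), (43,48).
Number of components = 7

7


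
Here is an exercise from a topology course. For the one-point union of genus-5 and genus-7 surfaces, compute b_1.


For a wedge: H_1(A v B) = H_1(A) + H_1(B).
b_1(Sigma_5) = 10, b_1(Sigma_7) = 14.
b_1 = 10 + 14 = 24

24


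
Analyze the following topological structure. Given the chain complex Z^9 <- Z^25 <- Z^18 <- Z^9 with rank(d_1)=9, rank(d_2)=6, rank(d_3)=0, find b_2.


rank H_k = rank(ker d_k) - rank(im d_{k+1}).
rank(ker d_2) = rank(C_2) - rank(d_2) = 18 - 6 = 12.
rank(im d_{2+1}) = 0.
rank H_2 = 12 - 0 = 12

12


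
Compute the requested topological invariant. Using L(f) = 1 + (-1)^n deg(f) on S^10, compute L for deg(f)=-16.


On S^10: L(f) = tr(f_0*) + (-1)^10 tr(f_10*) = 1 + (-1)^10 * deg(f).
L(f) = 1 + (-1)^10 * -16 = 1 + -16 = -15

-15


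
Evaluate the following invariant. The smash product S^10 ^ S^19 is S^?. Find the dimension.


S^m ^ S^n = S^{m+n}.
k = 10 + 19 = 29

29


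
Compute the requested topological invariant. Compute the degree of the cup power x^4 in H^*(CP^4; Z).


|x| = 2 in H^*(CP^n).
|x^4| = 4 * |x| = 4 * 2 = 8

8


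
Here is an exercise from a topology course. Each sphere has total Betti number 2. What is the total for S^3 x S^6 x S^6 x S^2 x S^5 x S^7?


Total Betti number is multiplicative under products.
Each S^d (d>=1) has total Betti number 2.
There are 6 sphere factors.
Total = 2^6 = 64

64


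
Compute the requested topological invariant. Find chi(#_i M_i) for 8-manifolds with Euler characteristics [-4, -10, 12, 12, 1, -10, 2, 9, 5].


For n-manifolds: chi(A#B) = chi(A) + chi(B) - chi(S^8).
chi(S^8) = 1 + (-1)^8 = 2.
chi(#) = (sum chi_i) - (9-1)*chi(S^8) = 17 - 8*2 = 1

1


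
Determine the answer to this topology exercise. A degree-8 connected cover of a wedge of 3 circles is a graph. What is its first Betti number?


Nielsen-Schreier: an index-n subgroup of F_r is free of rank 1 + n(r-1).
Equivalently: chi(cover) = n*chi(base); chi(vee_r S^1) = 1 - 3 = -2.
chi(E) = 8*(-2) = -16; rank = 1 - chi(E) = 1 - (-16) = 17.
rank = 1 + 8*(3-1) = 1 + 16 = 17

17


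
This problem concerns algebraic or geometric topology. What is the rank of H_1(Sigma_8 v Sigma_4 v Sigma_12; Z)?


For a wedge X v Y: reduced H_k(X v Y) = H_k(X) + H_k(Y).
Each Sigma_g contributes b_1 = 2g.
b_1 = 16 + 8 + 24 = 48

48


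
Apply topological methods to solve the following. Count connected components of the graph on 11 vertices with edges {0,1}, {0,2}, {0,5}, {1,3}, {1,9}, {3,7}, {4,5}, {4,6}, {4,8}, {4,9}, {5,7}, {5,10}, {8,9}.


Run DFS/union-find over 11 vertices.
V = 11, E = 13.
Number of components = 1

1


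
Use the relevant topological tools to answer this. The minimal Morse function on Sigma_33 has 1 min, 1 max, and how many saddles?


A perfect Morse function has m_k = b_k.
For Sigma_33: b_0=1, b_1=2g=66, b_2=1.
Saddles m_1 = 2g = 66

66


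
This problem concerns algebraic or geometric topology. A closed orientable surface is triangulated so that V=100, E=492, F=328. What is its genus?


chi = V - E + F = 100 - 492 + 328 = -64
For orientable closed surface: chi = 2 - 2g, so g = (2 - chi)/2.
g = (2 - (-64)) / 2 = 66 / 2 = 33

33


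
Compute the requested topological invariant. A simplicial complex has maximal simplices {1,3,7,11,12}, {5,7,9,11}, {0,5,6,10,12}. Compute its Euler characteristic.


Enumerate all faces; f-vector: f_0=10, f_1=25, f_2=24, f_3=11, f_4=2.
chi = sum (-1)^k f_k = 0

0


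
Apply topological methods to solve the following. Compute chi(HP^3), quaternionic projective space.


HP^3 has one cell in each dimension 0, 4, ..., 4*3 (3+1 cells, all even-dim).
chi = 3 + 1 = 4

4


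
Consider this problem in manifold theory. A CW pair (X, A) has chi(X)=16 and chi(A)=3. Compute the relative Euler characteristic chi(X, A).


Relative Euler characteristic: chi(X, A) = chi(X) - chi(A).
= 16 - (3) = 13

13


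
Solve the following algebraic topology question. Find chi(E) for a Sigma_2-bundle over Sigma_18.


For a fiber bundle F -> E -> B (with CW structure): chi(E) = chi(B) * chi(F).
chi(Sigma_18) = -34, chi(Sigma_2) = -2.
chi(E) = (-34) * (-2) = 68

68


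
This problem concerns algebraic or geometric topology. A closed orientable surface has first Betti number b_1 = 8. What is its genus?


For a closed orientable surface: b_1 = 2g.
8 = 2g
g = 8 / 2 = 4

4


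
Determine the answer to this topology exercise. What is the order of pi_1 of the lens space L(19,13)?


pi_1(L(p,q)) = Z/pZ for any q coprime to p.
|pi_1(L(19,13))| = 19

19


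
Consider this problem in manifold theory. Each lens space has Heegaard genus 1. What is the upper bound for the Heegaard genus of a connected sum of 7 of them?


Heegaard genus satisfies g(A#B) <= g(A) + g(B).
Each lens space has g = 1.
Upper bound: 7 * 1 = 7

7


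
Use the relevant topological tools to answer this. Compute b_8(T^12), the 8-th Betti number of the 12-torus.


By the Kunneth formula, b_k(T^n) = C(n,k).
b_8(T^12) = C(12,8).
C(12,8) = 12!/(8!*4!) = 495

495


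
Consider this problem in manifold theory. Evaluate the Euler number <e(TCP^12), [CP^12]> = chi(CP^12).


For any closed oriented manifold, <e(TM),[M]> = chi(M).
chi(CP^12) = 12+1 = 13

13


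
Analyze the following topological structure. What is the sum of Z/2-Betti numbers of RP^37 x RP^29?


dim H^*(RP^n; Z/2) = n+1 (one Z/2 in each degree 0..n).
Total Betti number is multiplicative.
Total = (37+1) * (29+1) = 38 * 30 = 1140

1140


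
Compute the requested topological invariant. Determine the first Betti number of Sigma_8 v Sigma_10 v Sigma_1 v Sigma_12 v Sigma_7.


For a wedge X v Y: reduced H_k(X v Y) = H_k(X) + H_k(Y).
Each Sigma_g contributes b_1 = 2g.
b_1 = 16 + 20 + 2 + 24 + 14 = 76

76


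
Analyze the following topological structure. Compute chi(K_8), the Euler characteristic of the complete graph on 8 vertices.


K_8: V = 8, E = C(8,2) = 28.
chi = V - E = 8 - 28 = -20

-20


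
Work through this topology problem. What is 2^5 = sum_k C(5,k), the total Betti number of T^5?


b_k(T^5) = C(5,k), so the sum over k is sum_k C(5,k) = 2^5.
Total = 2^5 = 32

32


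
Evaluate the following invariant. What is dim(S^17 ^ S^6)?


S^m ^ S^n = S^{m+n}.
k = 17 + 6 = 23

23


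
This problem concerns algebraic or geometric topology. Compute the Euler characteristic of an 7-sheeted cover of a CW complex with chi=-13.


For a finite covering: chi(E) = (number of sheets) * chi(B).
chi(E) = 7 * (-13) = -91

-91


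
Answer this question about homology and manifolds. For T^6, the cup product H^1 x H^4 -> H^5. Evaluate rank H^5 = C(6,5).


Cup product: H^p x H^q -> H^{p+q}; here p+q = 1+4 = 5.
rank H^k(T^n) = C(n,k).
C(6,5) = 6

6


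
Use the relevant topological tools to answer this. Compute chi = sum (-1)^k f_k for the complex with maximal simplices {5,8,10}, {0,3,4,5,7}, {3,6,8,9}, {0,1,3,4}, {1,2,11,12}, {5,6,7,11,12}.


Enumerate all faces; f-vector: f_0=13, f_1=36, f_2=32, f_3=13, f_4=2.
chi = sum (-1)^k f_k = -2

-2


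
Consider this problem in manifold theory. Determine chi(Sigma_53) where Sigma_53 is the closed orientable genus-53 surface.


For a closed orientable surface of genus g: chi = 2 - 2g.
Here g = 53.
chi = 2 - 2*53 = 2 - 106 = -104

-104


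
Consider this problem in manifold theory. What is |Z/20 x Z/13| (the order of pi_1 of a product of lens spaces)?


pi_1(X x Y) = pi_1(X) x pi_1(Y).
pi_1(L(20,1)) = Z/20, pi_1(L(13,1)) = Z/13.
|Z/20 x Z/13| = 20 * 13 = 260

260


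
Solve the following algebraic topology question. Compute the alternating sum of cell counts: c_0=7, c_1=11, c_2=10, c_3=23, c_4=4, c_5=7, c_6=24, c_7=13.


chi = sum_k (-1)^k c_k.
= (-1)^0*7 + (-1)^1*11 + (-1)^2*10 + (-1)^3*23 + (-1)^4*4 + (-1)^5*7 + (-1)^6*24 + (-1)^7*13
= (7) + (-11) + (10) + (-23) + (4) + (-7) + (24) + (-13)
= -9

-9


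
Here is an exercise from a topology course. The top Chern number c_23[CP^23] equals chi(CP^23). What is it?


For any closed oriented manifold, <e(TM),[M]> = chi(M).
chi(CP^23) = 23+1 = 24

24


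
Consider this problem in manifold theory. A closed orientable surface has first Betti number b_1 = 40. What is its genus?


For a closed orientable surface: b_1 = 2g.
40 = 2g
g = 40 / 2 = 20

20


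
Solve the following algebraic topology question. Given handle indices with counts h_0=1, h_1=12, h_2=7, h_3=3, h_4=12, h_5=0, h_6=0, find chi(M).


Handles of index k contribute (-1)^k to chi (same as CW cells).
chi = (1) + (-12) + (7) + (-3) + (12) + (0) + (0) = 5

5


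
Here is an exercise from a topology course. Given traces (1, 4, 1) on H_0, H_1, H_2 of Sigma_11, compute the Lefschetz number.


L(f) = tr(f_0*) - tr(f_1*) + tr(f_2*).
= 1 - (4) + (1)
= -2

-2


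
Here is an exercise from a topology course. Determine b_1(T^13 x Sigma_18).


pi_1(A x B) = pi_1(A) x pi_1(B); rank of abelianization = b_1.
b_1(T^13) = 13, b_1(Sigma_18) = 2*18 = 36.
b_1(product) = 13 + 36 = 49

49


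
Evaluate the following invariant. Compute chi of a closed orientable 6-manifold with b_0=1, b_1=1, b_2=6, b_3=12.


By Poincare duality b_k = b_{6-k}, so full Betti numbers: b_0=1, b_1=1, b_2=6, b_3=12, b_4=6, b_5=1, b_6=1.
chi = sum (-1)^k b_k = 0

0


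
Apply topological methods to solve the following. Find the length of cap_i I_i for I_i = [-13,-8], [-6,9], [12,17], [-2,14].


Intersection = [max(a_i), min(b_i)] = [12, -8].
Since 12 > -8, the intersection is empty.
Length = 0

0


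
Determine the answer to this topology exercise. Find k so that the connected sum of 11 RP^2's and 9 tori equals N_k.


Since a >= 1, the sum is non-orientable; each T^2 can be replaced by RP^2 # RP^2 (since T^2#RP^2 = 3RP^2).
Total crosscaps k = 11 + 2*9 = 29.
Check via chi: chi = 11*1 + 9*0 - (11+9-1)*2 = -27 = 2 - k = -27. Consistent.

29


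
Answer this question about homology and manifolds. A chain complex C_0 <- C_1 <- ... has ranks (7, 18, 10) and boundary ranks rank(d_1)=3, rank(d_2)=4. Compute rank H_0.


rank H_k = rank(ker d_k) - rank(im d_{k+1}).
rank(ker d_0) = rank(C_0) - rank(d_0) = 7 - 0 = 7.
rank(im d_{0+1}) = 3.
rank H_0 = 7 - 3 = 4

4


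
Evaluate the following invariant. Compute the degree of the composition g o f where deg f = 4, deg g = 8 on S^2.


Degree is multiplicative under composition: deg(g o f) = deg(g) * deg(f).
= 8 * 4 = 32

32


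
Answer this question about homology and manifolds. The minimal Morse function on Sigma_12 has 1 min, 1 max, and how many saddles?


A perfect Morse function has m_k = b_k.
For Sigma_12: b_0=1, b_1=2g=24, b_2=1.
Saddles m_1 = 2g = 24

24


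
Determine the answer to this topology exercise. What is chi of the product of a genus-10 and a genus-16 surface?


chi(Sigma_10) = 2 - 2*10 = -18
chi(Sigma_16) = 2 - 2*16 = -30
chi(product) = (-18) * (-30) = 540

540


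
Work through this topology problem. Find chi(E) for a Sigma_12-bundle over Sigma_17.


For a fiber bundle F -> E -> B (with CW structure): chi(E) = chi(B) * chi(F).
chi(Sigma_17) = -32, chi(Sigma_12) = -22.
chi(E) = (-32) * (-22) = 704

704


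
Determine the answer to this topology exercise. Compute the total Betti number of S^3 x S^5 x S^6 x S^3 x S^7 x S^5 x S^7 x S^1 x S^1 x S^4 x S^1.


Total Betti number is multiplicative under products.
Each S^d (d>=1) has total Betti number 2.
There are 11 sphere factors.
Total = 2^11 = 2048

2048


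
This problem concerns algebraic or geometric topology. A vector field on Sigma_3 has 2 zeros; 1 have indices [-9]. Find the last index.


Poincare-Hopf: sum of indices = chi(M).
chi(Sigma_3) = 2 - 2*3 = -4.
Sum of known indices = -9.
x = chi - (sum known) = -4 - (-9) = 5

5


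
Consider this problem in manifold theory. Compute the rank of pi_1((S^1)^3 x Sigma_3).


pi_1(A x B) = pi_1(A) x pi_1(B); rank of abelianization = b_1.
b_1(T^3) = 3, b_1(Sigma_3) = 2*3 = 6.
b_1(product) = 3 + 6 = 9

9


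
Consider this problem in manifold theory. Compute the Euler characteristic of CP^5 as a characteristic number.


For any closed oriented manifold, <e(TM),[M]> = chi(M).
chi(CP^5) = 5+1 = 6

6


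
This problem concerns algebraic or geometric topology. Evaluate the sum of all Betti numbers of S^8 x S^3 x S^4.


Total Betti number is multiplicative under products.
Each S^d (d>=1) has total Betti number 2.
There are 3 sphere factors.
Total = 2^3 = 8

8


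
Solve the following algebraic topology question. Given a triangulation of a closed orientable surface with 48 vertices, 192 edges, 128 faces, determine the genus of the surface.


chi = V - E + F = 48 - 192 + 128 = -16
For orientable closed surface: chi = 2 - 2g, so g = (2 - chi)/2.
g = (2 - (-16)) / 2 = 18 / 2 = 9

9


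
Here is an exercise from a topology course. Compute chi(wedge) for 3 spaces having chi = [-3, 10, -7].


chi(A v B) = chi(A) + chi(B) - 1 (one point identified).
For 3 spaces: chi = (sum chi_i) - (3 - 1).
sum = 0; chi = 0 - 2 = -2

-2


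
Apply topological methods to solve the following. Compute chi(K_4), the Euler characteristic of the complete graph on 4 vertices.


K_4: V = 4, E = C(4,2) = 6.
chi = V - E = 4 - 6 = -2

-2


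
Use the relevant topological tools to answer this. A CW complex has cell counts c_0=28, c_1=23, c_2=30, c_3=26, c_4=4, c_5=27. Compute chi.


chi = sum_k (-1)^k c_k.
= (-1)^0*28 + (-1)^1*23 + (-1)^2*30 + (-1)^3*26 + (-1)^4*4 + (-1)^5*27
= (28) + (-23) + (30) + (-26) + (4) + (-27)
= -14

-14


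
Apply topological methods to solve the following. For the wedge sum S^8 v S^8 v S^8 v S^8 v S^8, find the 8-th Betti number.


For a wedge of spheres, H_k (k>0) is free on one generator per sphere of dimension k.
Spheres of dimension 8: count = 5.
b_8 = 5

5


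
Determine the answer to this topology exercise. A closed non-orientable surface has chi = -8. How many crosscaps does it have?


chi = 2 - k for closed non-orientable surfaces with k crosscaps.
-8 = 2 - k
k = 2 - (-8) = 10

10


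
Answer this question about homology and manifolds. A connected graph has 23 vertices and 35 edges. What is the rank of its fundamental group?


For a connected graph: rank(pi_1) = b_1 = E - V + 1 = 1 - chi.
chi = V - E = 23 - 35 = -12.
rank = 1 - (-12) = 35 - 23 + 1 = 13

13


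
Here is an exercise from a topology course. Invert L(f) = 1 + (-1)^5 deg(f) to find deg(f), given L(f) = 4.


L(f) = 1 + (-1)^5 deg(f) on S^5.
4 = 1 + (-1)^5 * deg(f)
(-1)^5 * deg(f) = 3
deg(f) = -3

-3


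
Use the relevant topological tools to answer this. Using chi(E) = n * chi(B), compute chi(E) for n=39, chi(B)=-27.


For a finite covering: chi(E) = (number of sheets) * chi(B).
chi(E) = 39 * (-27) = -1053

-1053


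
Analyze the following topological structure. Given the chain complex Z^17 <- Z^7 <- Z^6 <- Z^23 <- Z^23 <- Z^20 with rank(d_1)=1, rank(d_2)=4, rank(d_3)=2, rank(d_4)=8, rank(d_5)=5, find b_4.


rank H_k = rank(ker d_k) - rank(im d_{k+1}).
rank(ker d_4) = rank(C_4) - rank(d_4) = 23 - 8 = 15.
rank(im d_{4+1}) = 5.
rank H_4 = 15 - 5 = 10

10


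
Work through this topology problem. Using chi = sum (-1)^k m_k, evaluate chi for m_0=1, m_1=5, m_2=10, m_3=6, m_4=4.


Morse theory: chi(M) = sum_k (-1)^k m_k where m_k = #(index-k critical points).
= (1) + (-5) + (10) + (-6) + (4) = 4

4


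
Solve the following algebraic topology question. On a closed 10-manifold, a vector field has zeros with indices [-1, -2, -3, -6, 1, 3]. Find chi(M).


Poincare-Hopf: chi(M) = sum of indices of zeros.
chi = (-1) + (-2) + (-3) + (-6) + (1) + (3) = -8

-8


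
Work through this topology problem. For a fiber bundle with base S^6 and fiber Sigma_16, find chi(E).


chi(S^6) = 2 (n even), chi(Sigma_16) = 2 - 2*16 = -30.
chi(E) = 2 * (-30) = -60

-60


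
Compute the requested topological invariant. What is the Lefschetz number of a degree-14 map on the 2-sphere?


On S^2: L(f) = tr(f_0*) + (-1)^2 tr(f_2*) = 1 + (-1)^2 * deg(f).
L(f) = 1 + (-1)^2 * 14 = 1 + 14 = 15

15


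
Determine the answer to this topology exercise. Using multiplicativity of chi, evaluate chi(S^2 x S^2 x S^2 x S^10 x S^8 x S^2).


chi is multiplicative: chi(X x Y) = chi(X) chi(Y).
Each even-dim sphere has chi = 2. There are 6 factors.
chi = 2^6 = 64

64


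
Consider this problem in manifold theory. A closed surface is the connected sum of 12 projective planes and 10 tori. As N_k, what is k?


Since a >= 1, the sum is non-orientable; each T^2 can be replaced by RP^2 # RP^2 (since T^2#RP^2 = 3RP^2).
Total crosscaps k = 12 + 2*10 = 32.
Check via chi: chi = 12*1 + 10*0 - (12+10-1)*2 = -30 = 2 - k = -30. Consistent.

32


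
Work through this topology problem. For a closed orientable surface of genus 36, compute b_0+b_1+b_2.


For Sigma_36: b_0 = 1, b_1 = 2g = 72, b_2 = 1.
Total = 1 + 72 + 1 = 74

74


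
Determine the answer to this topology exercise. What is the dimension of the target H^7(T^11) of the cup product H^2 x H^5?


Cup product: H^p x H^q -> H^{p+q}; here p+q = 2+5 = 7.
rank H^k(T^n) = C(n,k).
C(11,7) = 330

330


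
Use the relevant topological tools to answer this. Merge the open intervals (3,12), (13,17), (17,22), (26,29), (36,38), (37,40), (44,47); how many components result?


Sort and merge overlapping open intervals.
Merged: (3,12), (13,17), (17,22), (26,29), (36,40), (44,47).
Number of components = 6

6


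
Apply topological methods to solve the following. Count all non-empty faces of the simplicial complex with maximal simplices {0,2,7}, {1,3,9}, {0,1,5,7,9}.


Each maximal simplex on m vertices has 2^m - 1 nonempty faces.
Take the union (dedupe shared faces).
Total distinct faces = 39

39


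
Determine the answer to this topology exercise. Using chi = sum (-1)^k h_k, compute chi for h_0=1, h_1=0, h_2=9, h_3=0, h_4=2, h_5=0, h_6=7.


Handles of index k contribute (-1)^k to chi (same as CW cells).
chi = (1) + (0) + (9) + (0) + (2) + (0) + (7) = 19

19


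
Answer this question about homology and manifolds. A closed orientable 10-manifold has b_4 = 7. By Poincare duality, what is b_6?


Poincare duality for closed orientable n-manifolds: b_k = b_{n-k}.
Here n = 10, so b_6 = b_4 = 7

7


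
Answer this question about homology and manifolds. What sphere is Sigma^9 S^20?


Each suspension raises dimension by 1: Sigma S^n = S^{n+1}.
Sigma^9 S^20 = S^{20+9} = S^29

29


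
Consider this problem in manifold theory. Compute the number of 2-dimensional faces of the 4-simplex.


Delta^4 has 4+1 vertices. A 2-face is a choice of 2+1 vertices.
f_2 = C(4+1, 2+1) = C(5,3) = 10

10


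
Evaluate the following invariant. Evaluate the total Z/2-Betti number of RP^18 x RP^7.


dim H^*(RP^n; Z/2) = n+1 (one Z/2 in each degree 0..n).
Total Betti number is multiplicative.
Total = (18+1) * (7+1) = 19 * 8 = 152

152


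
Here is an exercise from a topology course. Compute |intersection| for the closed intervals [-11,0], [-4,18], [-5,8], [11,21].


Intersection = [max(a_i), min(b_i)] = [11, 0].
Since 11 > 0, the intersection is empty.
Length = 0

0


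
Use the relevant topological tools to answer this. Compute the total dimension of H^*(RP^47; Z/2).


H^k(RP^47; Z/2) = Z/2 for each 0 <= k <= 47.
Total dimension = 47 + 1 = 48

48


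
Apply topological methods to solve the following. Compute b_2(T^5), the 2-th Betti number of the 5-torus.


By the Kunneth formula, b_k(T^n) = C(n,k).
b_2(T^5) = C(5,2).
C(5,2) = 5!/(2!*3!) = 10

10


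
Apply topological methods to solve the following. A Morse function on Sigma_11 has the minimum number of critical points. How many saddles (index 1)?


A perfect Morse function has m_k = b_k.
For Sigma_11: b_0=1, b_1=2g=22, b_2=1.
Saddles m_1 = 2g = 22

22


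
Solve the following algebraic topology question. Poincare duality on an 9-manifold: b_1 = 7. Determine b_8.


Poincare duality for closed orientable n-manifolds: b_k = b_{n-k}.
Here n = 9, so b_8 = b_1 = 7

7


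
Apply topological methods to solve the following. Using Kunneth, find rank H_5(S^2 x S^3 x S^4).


Each S^d has Poincare polynomial 1 + t^d.
The product S^2 x S^3 x S^4 has Poincare polynomial prod(1+t^d_i).
Expanding: b_0=1, b_2=1, b_3=1, b_4=1, b_5=1, b_6=1, b_7=1, b_9=1.
b_5 = 1

1


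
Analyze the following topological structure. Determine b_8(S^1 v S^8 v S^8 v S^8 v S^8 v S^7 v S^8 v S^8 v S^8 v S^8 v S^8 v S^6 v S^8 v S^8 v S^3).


For a wedge of spheres, H_k (k>0) is free on one generator per sphere of dimension k.
Spheres of dimension 8: count = 11.
b_8 = 11

11


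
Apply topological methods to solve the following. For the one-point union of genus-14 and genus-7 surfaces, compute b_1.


For a wedge: H_1(A v B) = H_1(A) + H_1(B).
b_1(Sigma_14) = 28, b_1(Sigma_7) = 14.
b_1 = 28 + 14 = 42

42


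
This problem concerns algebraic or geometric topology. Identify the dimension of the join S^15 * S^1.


Join of spheres: S^m * S^n = S^{m+n+1}.
dim = 15 + 1 + 1 = 17

17


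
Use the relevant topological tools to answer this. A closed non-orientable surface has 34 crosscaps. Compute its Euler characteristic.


For a non-orientable closed surface with k crosscaps: chi = 2 - k.
Here k = 34.
chi = 2 - 34 = -32

-32


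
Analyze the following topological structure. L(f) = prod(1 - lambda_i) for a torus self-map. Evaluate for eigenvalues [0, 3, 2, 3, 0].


For a torus self-map: L(f) = det(I - A) where A acts on H_1.
L(f) = (1-0) * (1-3) * (1-2) * (1-3) * (1-0) = 1 * -2 * -1 * -2 * 1 = -4

-4


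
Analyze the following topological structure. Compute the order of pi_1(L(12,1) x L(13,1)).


pi_1(X x Y) = pi_1(X) x pi_1(Y).
pi_1(L(12,1)) = Z/12, pi_1(L(13,1)) = Z/13.
|Z/12 x Z/13| = 12 * 13 = 156

156


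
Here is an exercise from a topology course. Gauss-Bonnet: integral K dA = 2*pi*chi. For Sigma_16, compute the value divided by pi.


Gauss-Bonnet: integral K dA = 2*pi*chi(M).
chi(Sigma_16) = 2 - 2*16 = -30.
(integral K dA)/pi = 2*chi = 2*(-30) = -60

-60


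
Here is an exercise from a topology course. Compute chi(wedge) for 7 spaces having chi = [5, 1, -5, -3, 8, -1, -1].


chi(A v B) = chi(A) + chi(B) - 1 (one point identified).
For 7 spaces: chi = (sum chi_i) - (7 - 1).
sum = 4; chi = 4 - 6 = -2

-2


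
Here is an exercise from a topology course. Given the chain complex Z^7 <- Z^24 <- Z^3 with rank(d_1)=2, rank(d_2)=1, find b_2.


rank H_k = rank(ker d_k) - rank(im d_{k+1}).
rank(ker d_2) = rank(C_2) - rank(d_2) = 3 - 1 = 2.
rank(im d_{2+1}) = 0.
rank H_2 = 2 - 0 = 2

2


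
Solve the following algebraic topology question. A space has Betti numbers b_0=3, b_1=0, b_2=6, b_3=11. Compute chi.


chi = sum_k (-1)^k b_k.
= (3) + (0) + (6) + (-11)
= -2

-2


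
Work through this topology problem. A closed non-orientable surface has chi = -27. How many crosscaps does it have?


chi = 2 - k for closed non-orientable surfaces with k crosscaps.
-27 = 2 - k
k = 2 - (-27) = 29

29


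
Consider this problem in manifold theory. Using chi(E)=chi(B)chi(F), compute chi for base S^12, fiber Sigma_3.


chi(S^12) = 2 (n even), chi(Sigma_3) = 2 - 2*3 = -4.
chi(E) = 2 * (-4) = -8

-8


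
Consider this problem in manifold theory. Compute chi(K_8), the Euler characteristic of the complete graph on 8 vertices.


K_8: V = 8, E = C(8,2) = 28.
chi = V - E = 8 - 28 = -20

-20


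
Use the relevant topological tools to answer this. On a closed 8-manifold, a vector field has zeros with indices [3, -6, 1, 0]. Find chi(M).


Poincare-Hopf: chi(M) = sum of indices of zeros.
chi = (3) + (-6) + (1) + (0) = -2

-2


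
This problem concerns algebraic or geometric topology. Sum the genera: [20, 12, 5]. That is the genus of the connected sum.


Genus is additive under connected sum of orientable surfaces.
g = 20 + 12 + 5 = 37

37


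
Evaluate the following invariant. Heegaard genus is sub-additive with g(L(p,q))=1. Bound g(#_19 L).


Heegaard genus satisfies g(A#B) <= g(A) + g(B).
Each lens space has g = 1.
Upper bound: 19 * 1 = 19

19


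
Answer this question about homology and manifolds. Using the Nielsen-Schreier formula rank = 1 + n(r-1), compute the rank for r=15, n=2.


Nielsen-Schreier: an index-n subgroup of F_r is free of rank 1 + n(r-1).
Equivalently: chi(cover) = n*chi(base); chi(vee_r S^1) = 1 - 15 = -14.
chi(E) = 2*(-14) = -28; rank = 1 - chi(E) = 1 - (-28) = 29.
rank = 1 + 2*(15-1) = 1 + 28 = 29

29


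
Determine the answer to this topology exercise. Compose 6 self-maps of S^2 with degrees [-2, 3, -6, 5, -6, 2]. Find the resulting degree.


Degree is multiplicative: deg(composition) = product of degrees.
= (-2) * (3) * (-6) * (5) * (-6) * (2) = -2160

-2160


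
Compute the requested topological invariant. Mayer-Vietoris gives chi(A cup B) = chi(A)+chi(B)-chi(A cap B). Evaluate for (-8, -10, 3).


chi(A cup B) = chi(A) + chi(B) - chi(A cap B)
= -8 + (-10) - (3)
= -21

-21


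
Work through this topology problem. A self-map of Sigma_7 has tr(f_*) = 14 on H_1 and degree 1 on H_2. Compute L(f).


L(f) = tr(f_0*) - tr(f_1*) + tr(f_2*).
= 1 - (14) + (1)
= -12

-12


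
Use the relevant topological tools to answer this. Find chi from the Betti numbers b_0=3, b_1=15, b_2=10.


chi = sum_k (-1)^k b_k.
= (3) + (-15) + (10)
= -2

-2


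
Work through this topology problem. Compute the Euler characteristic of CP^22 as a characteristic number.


For any closed oriented manifold, <e(TM),[M]> = chi(M).
chi(CP^22) = 22+1 = 23

23


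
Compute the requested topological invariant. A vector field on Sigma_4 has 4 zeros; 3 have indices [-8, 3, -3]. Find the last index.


Poincare-Hopf: sum of indices = chi(M).
chi(Sigma_4) = 2 - 2*4 = -6.
Sum of known indices = -8.
x = chi - (sum known) = -6 - (-8) = 2

2


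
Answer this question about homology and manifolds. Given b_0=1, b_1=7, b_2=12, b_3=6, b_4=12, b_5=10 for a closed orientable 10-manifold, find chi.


By Poincare duality b_k = b_{10-k}, so full Betti numbers: b_0=1, b_1=7, b_2=12, b_3=6, b_4=12, b_5=10, b_6=12, b_7=6, b_8=12, b_9=7, b_10=1.
chi = sum (-1)^k b_k = 14

14


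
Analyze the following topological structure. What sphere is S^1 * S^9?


Join of spheres: S^m * S^n = S^{m+n+1}.
dim = 1 + 9 + 1 = 11

11


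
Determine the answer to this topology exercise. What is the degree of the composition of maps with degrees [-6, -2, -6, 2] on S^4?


Degree is multiplicative: deg(composition) = product of degrees.
= (-6) * (-2) * (-6) * (2) = -144

-144


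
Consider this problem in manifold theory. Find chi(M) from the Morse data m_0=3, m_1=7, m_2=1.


Morse theory: chi(M) = sum_k (-1)^k m_k where m_k = #(index-k critical points).
= (3) + (-7) + (1) = -3

-3


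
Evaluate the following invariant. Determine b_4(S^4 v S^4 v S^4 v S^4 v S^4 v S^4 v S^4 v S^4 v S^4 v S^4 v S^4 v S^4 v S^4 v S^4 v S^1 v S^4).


For a wedge of spheres, H_k (k>0) is free on one generator per sphere of dimension k.
Spheres of dimension 4: count = 15.
b_4 = 15

15


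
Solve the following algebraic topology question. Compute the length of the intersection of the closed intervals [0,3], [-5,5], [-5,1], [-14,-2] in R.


Intersection = [max(a_i), min(b_i)] = [0, -2].
Since 0 > -2, the intersection is empty.
Length = 0

0


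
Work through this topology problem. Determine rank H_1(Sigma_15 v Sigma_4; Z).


For a wedge: H_1(A v B) = H_1(A) + H_1(B).
b_1(Sigma_15) = 30, b_1(Sigma_4) = 8.
b_1 = 30 + 8 = 38

38


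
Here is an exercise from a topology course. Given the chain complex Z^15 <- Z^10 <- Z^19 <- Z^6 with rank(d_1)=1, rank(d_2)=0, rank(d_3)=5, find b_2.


rank H_k = rank(ker d_k) - rank(im d_{k+1}).
rank(ker d_2) = rank(C_2) - rank(d_2) = 19 - 0 = 19.
rank(im d_{2+1}) = 5.
rank H_2 = 19 - 5 = 14

14


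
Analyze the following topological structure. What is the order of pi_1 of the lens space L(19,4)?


pi_1(L(p,q)) = Z/pZ for any q coprime to p.
|pi_1(L(19,4))| = 19

19


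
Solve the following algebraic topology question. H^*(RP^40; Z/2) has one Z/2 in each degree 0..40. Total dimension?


H^k(RP^40; Z/2) = Z/2 for each 0 <= k <= 40.
Total dimension = 40 + 1 = 41

41


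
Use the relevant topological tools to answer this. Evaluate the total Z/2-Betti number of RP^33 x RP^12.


dim H^*(RP^n; Z/2) = n+1 (one Z/2 in each degree 0..n).
Total Betti number is multiplicative.
Total = (33+1) * (12+1) = 34 * 13 = 442

442


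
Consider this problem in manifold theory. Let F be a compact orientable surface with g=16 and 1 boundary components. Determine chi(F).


For a compact orientable surface with genus g and b boundary components: chi = 2 - 2g - b.
chi = 2 - 2*16 - 1 = 2 - 32 - 1 = -31

-31


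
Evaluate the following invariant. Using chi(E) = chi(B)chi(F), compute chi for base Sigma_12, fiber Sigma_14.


For a fiber bundle F -> E -> B (with CW structure): chi(E) = chi(B) * chi(F).
chi(Sigma_12) = -22, chi(Sigma_14) = -26.
chi(E) = (-22) * (-26) = 572

572


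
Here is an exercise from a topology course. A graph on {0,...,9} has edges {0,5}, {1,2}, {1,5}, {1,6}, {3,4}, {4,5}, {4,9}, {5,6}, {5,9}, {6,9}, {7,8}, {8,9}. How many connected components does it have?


Run DFS/union-find over 10 vertices.
V = 10, E = 12.
Number of components = 1

1


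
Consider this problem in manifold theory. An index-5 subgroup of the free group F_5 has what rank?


Nielsen-Schreier: an index-n subgroup of F_r is free of rank 1 + n(r-1).
Equivalently: chi(cover) = n*chi(base); chi(vee_r S^1) = 1 - 5 = -4.
chi(E) = 5*(-4) = -20; rank = 1 - chi(E) = 1 - (-20) = 21.
rank = 1 + 5*(5-1) = 1 + 20 = 21

21


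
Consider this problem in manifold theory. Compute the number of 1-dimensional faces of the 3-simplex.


Delta^3 has 3+1 vertices. A 1-face is a choice of 1+1 vertices.
f_1 = C(3+1, 1+1) = C(4,2) = 6

6


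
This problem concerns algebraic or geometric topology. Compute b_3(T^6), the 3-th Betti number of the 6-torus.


By the Kunneth formula, b_k(T^n) = C(n,k).
b_3(T^6) = C(6,3).
C(6,3) = 6!/(3!*3!) = 20

20


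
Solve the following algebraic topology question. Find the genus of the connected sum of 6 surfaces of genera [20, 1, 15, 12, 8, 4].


Genus is additive under connected sum of orientable surfaces.
g = 20 + 1 + 15 + 12 + 8 + 4 = 60

60
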